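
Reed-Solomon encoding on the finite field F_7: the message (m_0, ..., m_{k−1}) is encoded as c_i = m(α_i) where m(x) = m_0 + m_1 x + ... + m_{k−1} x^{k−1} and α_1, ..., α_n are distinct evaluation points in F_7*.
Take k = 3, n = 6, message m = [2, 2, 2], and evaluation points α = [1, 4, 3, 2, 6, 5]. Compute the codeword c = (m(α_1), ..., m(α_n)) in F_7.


c = [6, 0, 5, 0, 2, 6]

Message polynomial: m(x) = 2 + 2·x + 2·x^2 (mod 7).
For each evaluation point α_i, compute m(α_i) mod 7:
  α_1 = 1: Horner steps 2 → 4 → 6, so m(1) = 6.
  α_2 = 4: Horner steps 2 → 3 → 0, so m(4) = 0.
  α_3 = 3: Horner steps 2 → 1 → 5, so m(3) = 5.
  α_4 = 2: Horner steps 2 → 6 → 0, so m(2) = 0.
  α_5 = 6: Horner steps 2 → 0 → 2, so m(6) = 2.
  α_6 = 5: Horner steps 2 → 5 → 6, so m(5) = 6.
Codeword c = [6, 0, 5, 0, 2, 6] ∈ F_7^6.


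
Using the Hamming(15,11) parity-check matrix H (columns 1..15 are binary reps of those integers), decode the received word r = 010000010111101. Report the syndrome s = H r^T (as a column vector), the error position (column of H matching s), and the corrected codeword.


s = (0, 1, 0, 1)^T, error position = 5, corrected codeword c = 010010010111101

Compute s = H r^T mod 2 one row at a time:
  s_1 = 1 + 0 + 1 + 1 + 1 + 1 + 0 + 1 = 6 ≡ 0 (mod 2).
  s_2 = 0 + 0 + 0 + 0 + 1 + 1 + 0 + 1 = 3 ≡ 1 (mod 2).
  s_3 = 1 + 0 + 0 + 0 + 1 + 1 + 0 + 1 = 4 ≡ 0 (mod 2).
  s_4 = 0 + 0 + 0 + 0 + 0 + 1 + 1 + 1 = 3 ≡ 1 (mod 2).
s = (0, 1, 0, 1)^T — this equals column 5 of H (binary 0101), so error is at position 5.
Correct: flip bit 5 of r = 010000010111101 to get c = 010010010111101.


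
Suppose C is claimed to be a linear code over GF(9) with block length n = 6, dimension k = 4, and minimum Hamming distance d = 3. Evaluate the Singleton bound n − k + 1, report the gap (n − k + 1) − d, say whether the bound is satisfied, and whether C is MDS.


Singleton RHS = n − k + 1 = 3, slack = 0, bound satisfied, MDS.

Singleton bound: d ≤ n − k + 1.
Here n = 6, k = 4, so n − k + 1 = 3.
Given d = 3, check d ≤ 3: YES.
Slack = (n − k + 1) − d = 0.
The code is MDS (slack = 0).
Description: the claimed parameters are [6, 4, 3]_9; such a code would be MDS (meets Singleton bound).


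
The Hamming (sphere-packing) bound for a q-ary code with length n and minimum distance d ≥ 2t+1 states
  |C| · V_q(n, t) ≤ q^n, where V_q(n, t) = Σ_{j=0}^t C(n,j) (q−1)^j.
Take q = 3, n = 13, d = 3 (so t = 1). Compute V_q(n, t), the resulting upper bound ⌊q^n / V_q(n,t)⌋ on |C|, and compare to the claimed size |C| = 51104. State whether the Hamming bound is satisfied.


V_q(n, t) = 27, q^n = 1594323, Hamming bound = 59049, |C| = 51104 ≤ bound (satisfied).

Step 1: Compute V_q(n, t) = Σ_{j=0}^1 C(n, j) (q−1)^j.
  j = 0: C(13,0)·(2)^0 = 1·1 = 1.
  j = 1: C(13,1)·(2)^1 = 13·2 = 26.
  V_q(n, t) = 1 + 26 = 27.
Step 2: q^n = 3^13 = 1594323.
Step 3: Hamming bound ⌊q^n / V_q(n,t)⌋ = ⌊1594323/27⌋ = 59049.
Step 4: Compare |C| = 51104 to 59049: satisfied.
The claimed |C| lies below the Hamming bound.


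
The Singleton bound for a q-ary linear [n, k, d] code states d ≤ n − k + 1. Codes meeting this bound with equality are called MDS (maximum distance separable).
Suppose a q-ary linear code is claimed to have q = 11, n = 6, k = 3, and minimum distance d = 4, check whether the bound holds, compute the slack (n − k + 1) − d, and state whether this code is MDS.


Singleton RHS = n − k + 1 = 4, slack = 0, bound satisfied, MDS.

Singleton bound: d ≤ n − k + 1.
Here n = 6, k = 3, so n − k + 1 = 4.
Given d = 4, check d ≤ 4: YES.
Slack = (n − k + 1) − d = 0.
The code is MDS (slack = 0).
Description: the claimed parameters are [6, 3, 4]_11; such a code would be MDS (meets Singleton bound).


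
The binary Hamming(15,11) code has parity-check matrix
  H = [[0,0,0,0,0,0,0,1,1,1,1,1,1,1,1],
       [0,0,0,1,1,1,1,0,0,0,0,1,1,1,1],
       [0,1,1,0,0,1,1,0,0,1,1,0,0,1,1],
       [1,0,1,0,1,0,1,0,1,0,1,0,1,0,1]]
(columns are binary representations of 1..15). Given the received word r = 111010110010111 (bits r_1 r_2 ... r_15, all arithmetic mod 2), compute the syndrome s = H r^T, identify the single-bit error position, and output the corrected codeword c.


s = (1, 1, 0, 1)^T, error position = 13, corrected codeword c = 111010110010011

Compute s = H r^T mod 2 one row at a time:
  s_1 = 1 + 0 + 0 + 1 + 0 + 1 + 1 + 1 = 5 ≡ 1 (mod 2).
  s_2 = 0 + 1 + 0 + 1 + 0 + 1 + 1 + 1 = 5 ≡ 1 (mod 2).
  s_3 = 1 + 1 + 0 + 1 + 0 + 1 + 1 + 1 = 6 ≡ 0 (mod 2).
  s_4 = 1 + 1 + 1 + 1 + 0 + 1 + 1 + 1 = 7 ≡ 1 (mod 2).
s = (1, 1, 0, 1)^T — this equals column 13 of H (binary 1101), so error is at position 13.
Correct: flip bit 13 of r = 111010110010111 to get c = 111010110010011.


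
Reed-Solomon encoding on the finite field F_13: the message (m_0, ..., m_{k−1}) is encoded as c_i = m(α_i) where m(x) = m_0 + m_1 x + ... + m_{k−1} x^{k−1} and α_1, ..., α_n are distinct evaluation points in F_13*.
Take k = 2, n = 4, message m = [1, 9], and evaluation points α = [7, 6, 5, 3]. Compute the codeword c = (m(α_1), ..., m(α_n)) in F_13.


c = [12, 3, 7, 2]

Message polynomial: m(x) = 1 + 9·x (mod 13).
For each evaluation point α_i, compute m(α_i) mod 13:
  α_1 = 7: Horner steps 9 → 12, so m(7) = 12.
  α_2 = 6: Horner steps 9 → 3, so m(6) = 3.
  α_3 = 5: Horner steps 9 → 7, so m(5) = 7.
  α_4 = 3: Horner steps 9 → 2, so m(3) = 2.
Codeword c = [12, 3, 7, 2] ∈ F_13^4.


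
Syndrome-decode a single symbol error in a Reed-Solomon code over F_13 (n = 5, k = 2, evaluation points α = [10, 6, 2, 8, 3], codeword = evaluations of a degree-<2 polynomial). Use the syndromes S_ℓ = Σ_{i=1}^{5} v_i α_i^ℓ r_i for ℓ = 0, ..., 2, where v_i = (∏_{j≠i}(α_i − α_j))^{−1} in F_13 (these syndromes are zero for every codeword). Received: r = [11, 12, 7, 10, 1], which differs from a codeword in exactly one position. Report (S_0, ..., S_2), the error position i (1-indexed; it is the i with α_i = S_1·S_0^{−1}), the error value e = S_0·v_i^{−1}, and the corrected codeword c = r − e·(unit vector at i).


S = (11, 1, 6), error at position 2, error magnitude e = 3, c = [11, 9, 7, 10, 1].

Step 1: column multipliers v_i = (∏_{j≠i}(α_i − α_j))^{−1} mod 13.
  i = 1 (α = 10): (10−6)(10−2)(10−8)(10−3) = 4·8·2·7 = 448 ≡ 6, so v_1 = 6^{−1} = 11 (mod 13).
  i = 2 (α = 6): (6−10)(6−2)(6−8)(6−3) = (−4)·4·(−2)·3 = 96 ≡ 5, so v_2 = 5^{−1} = 8 (mod 13).
  i = 3 (α = 2): (2−10)(2−6)(2−8)(2−3) = (−8)·(−4)·(−6)·(−1) = 192 ≡ 10, so v_3 = 10^{−1} = 4 (mod 13).
  i = 4 (α = 8): (8−10)(8−6)(8−2)(8−3) = (−2)·2·6·5 = −120 ≡ 10, so v_4 = 10^{−1} = 4 (mod 13).
  i = 5 (α = 3): (3−10)(3−6)(3−2)(3−8) = (−7)·(−3)·1·(−5) = −105 ≡ 12, so v_5 = 12^{−1} = 12 (mod 13).
  v = [11, 8, 4, 4, 12].
Step 2: syndromes of r = [11, 12, 7, 10, 1] (all sums mod 13).
  S_0 = Σ v_i r_i = 11·11 + 8·12 + 4·7 + 4·10 + 12·1 = 297 ≡ 11.
  S_1 = Σ v_i α_i r_i = 11·10·11 + 8·6·12 + 4·2·7 + 4·8·10 + 12·3·1 = 2198 ≡ 1.
  α_i^2 mod 13 = [9, 10, 4, 12, 9].
  S_2 = Σ v_i α_i^2 r_i = 11·9·11 + 8·10·12 + 4·4·7 + 4·12·10 + 12·9·1 = 2749 ≡ 6.
  S = (11, 1, 6) ≠ 0, so r is not a codeword (an error is present).
Step 3: locate the error. For a single error e at position i, S_ℓ = v_i·e·α_i^ℓ, so α_err = S_1/S_0.
  S_0^{−1} = 11^{−1} = 6 (mod 13), so α_err = 1·6 = 6 ≡ 6 = α_2. Error position i = 2.
  Consistency check: S_2/S_1 = 6·1 = 6 ≡ 6 = α_err ✓ (single-error assumption holds).
Step 4: error magnitude e = S_0/v_2 = S_0·∏_{j≠2}(α_2 − α_j) = 11·5 = 55 ≡ 3 (mod 13).
Step 5: correct position 2: c_2 = r_2 − e = 12 − 3 ≡ 9 (mod 13). Hence c = [11, 9, 7, 10, 1].
  Check: interpolating c through the α_i gives m(x) = 6 + 7·x (degree < 2) with m(α_i) = c_i for every i, so c is indeed a codeword.


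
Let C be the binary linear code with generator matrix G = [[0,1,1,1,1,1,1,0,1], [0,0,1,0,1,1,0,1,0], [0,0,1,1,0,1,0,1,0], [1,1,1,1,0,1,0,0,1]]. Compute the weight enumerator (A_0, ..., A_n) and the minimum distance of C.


Weight distribution: A_0 = 1, A_2 = 1, A_3 = 2, A_4 = 3, A_5 = 4, A_6 = 3, A_7 = 2. Minimum distance d = 2.

Enumerate all 2^4 = 16 messages m ∈ F_2^4.
For each, compute codeword c = mG in F_2^9, then tally its weight.
  m = 0000 → c = 000000000, weight = 0.
  m = 1000 → c = 011111101, weight = 7.
  m = 0100 → c = 001011010, weight = 4.
  m = 1100 → c = 010100111, weight = 5.
  m = 0010 → c = 001101010, weight = 4.
  m = 1010 → c = 010010111, weight = 5.
  m = 0110 → c = 000110000, weight = 2.
  m = 1110 → c = 011001101, weight = 5.
  m = 0001 → c = 111101001, weight = 6.
  m = 1001 → c = 100010100, weight = 3.
  m = 0101 → c = 110110011, weight = 6.
  m = 1101 → c = 101001110, weight = 5.
  m = 0011 → c = 110000011, weight = 4.
  m = 1011 → c = 101111110, weight = 7.
  m = 0111 → c = 111011001, weight = 6.
  m = 1111 → c = 100100100, weight = 3.
Tally weights:
  weight 0: 1 codewords.
  weight 2: 1 codewords.
  weight 3: 2 codewords.
  weight 4: 3 codewords.
  weight 5: 4 codewords.
  weight 6: 3 codewords.
  weight 7: 2 codewords.
Minimum distance d = smallest w > 0 with A_w > 0 = 2.
Sanity: Σ A_w = 16 = 2^4 = 16 ✓.


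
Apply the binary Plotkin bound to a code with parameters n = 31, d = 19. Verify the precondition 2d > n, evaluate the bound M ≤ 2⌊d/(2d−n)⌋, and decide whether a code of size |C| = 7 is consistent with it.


Plotkin bound M ≤ 4; given |C| = 7 > bound (violated).

Check applicability: 2d = 38, n = 31.
2d − n = 7 > 0, so Plotkin applies.
Compute d/(2d−n) = 19/7 ≈ 2.7143.
⌊d/(2d−n)⌋ = 2.
Plotkin bound: M ≤ 2·2 = 4.
Given |C| = 7, check: VIOLATED.
This |C| is above the Plotkin bound, so no binary code with n = 31, d = 19 and 7 codewords exists.


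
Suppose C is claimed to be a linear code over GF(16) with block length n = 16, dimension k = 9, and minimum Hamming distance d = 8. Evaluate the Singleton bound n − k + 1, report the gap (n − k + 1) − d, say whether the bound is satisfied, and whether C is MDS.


Singleton RHS = n − k + 1 = 8, slack = 0, bound satisfied, MDS.

Singleton bound: d ≤ n − k + 1.
Here n = 16, k = 9, so n − k + 1 = 8.
Given d = 8, check d ≤ 8: YES.
Slack = (n − k + 1) − d = 0.
The code is MDS (slack = 0).
Description: the claimed parameters are [16, 9, 8]_16; such a code would be MDS (meets Singleton bound).


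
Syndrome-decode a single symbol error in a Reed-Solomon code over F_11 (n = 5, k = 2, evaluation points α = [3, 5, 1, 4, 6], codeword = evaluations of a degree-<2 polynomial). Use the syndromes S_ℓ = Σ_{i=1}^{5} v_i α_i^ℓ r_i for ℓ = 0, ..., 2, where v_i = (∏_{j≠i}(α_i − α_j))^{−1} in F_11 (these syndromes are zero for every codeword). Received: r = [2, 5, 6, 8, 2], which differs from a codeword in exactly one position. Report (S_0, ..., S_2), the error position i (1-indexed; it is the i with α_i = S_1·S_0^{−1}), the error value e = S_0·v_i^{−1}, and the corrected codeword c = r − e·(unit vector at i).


S = (9, 5, 4), error at position 1, error magnitude e = 2, c = [0, 5, 6, 8, 2].

Step 1: column multipliers v_i = (∏_{j≠i}(α_i − α_j))^{−1} mod 11.
  i = 1 (α = 3): (3−5)(3−1)(3−4)(3−6) = (−2)·2·(−1)·(−3) = −12 ≡ 10, so v_1 = 10^{−1} = 10 (mod 11).
  i = 2 (α = 5): (5−3)(5−1)(5−4)(5−6) = 2·4·1·(−1) = −8 ≡ 3, so v_2 = 3^{−1} = 4 (mod 11).
  i = 3 (α = 1): (1−3)(1−5)(1−4)(1−6) = (−2)·(−4)·(−3)·(−5) = 120 ≡ 10, so v_3 = 10^{−1} = 10 (mod 11).
  i = 4 (α = 4): (4−3)(4−5)(4−1)(4−6) = 1·(−1)·3·(−2) = 6 ≡ 6, so v_4 = 6^{−1} = 2 (mod 11).
  i = 5 (α = 6): (6−3)(6−5)(6−1)(6−4) = 3·1·5·2 = 30 ≡ 8, so v_5 = 8^{−1} = 7 (mod 11).
  v = [10, 4, 10, 2, 7].
Step 2: syndromes of r = [2, 5, 6, 8, 2] (all sums mod 11).
  S_0 = Σ v_i r_i = 10·2 + 4·5 + 10·6 + 2·8 + 7·2 = 130 ≡ 9.
  S_1 = Σ v_i α_i r_i = 10·3·2 + 4·5·5 + 10·1·6 + 2·4·8 + 7·6·2 = 368 ≡ 5.
  α_i^2 mod 11 = [9, 3, 1, 5, 3].
  S_2 = Σ v_i α_i^2 r_i = 10·9·2 + 4·3·5 + 10·1·6 + 2·5·8 + 7·3·2 = 422 ≡ 4.
  S = (9, 5, 4) ≠ 0, so r is not a codeword (an error is present).
Step 3: locate the error. For a single error e at position i, S_ℓ = v_i·e·α_i^ℓ, so α_err = S_1/S_0.
  S_0^{−1} = 9^{−1} = 5 (mod 11), so α_err = 5·5 = 25 ≡ 3 = α_1. Error position i = 1.
  Consistency check: S_2/S_1 = 4·9 = 36 ≡ 3 = α_err ✓ (single-error assumption holds).
Step 4: error magnitude e = S_0/v_1 = S_0·∏_{j≠1}(α_1 − α_j) = 9·10 = 90 ≡ 2 (mod 11).
Step 5: correct position 1: c_1 = r_1 − e = 2 − 2 ≡ 0 (mod 11). Hence c = [0, 5, 6, 8, 2].
  Check: interpolating c through the α_i gives m(x) = 9 + 8·x (degree < 2) with m(α_i) = c_i for every i, so c is indeed a codeword.


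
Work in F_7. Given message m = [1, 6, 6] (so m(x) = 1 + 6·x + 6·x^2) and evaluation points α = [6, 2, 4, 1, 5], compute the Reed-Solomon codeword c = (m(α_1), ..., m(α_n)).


c = [1, 2, 2, 6, 6]

Message polynomial: m(x) = 1 + 6·x + 6·x^2 (mod 7).
For each evaluation point α_i, compute m(α_i) mod 7:
  α_1 = 6: Horner steps 6 → 0 → 1, so m(6) = 1.
  α_2 = 2: Horner steps 6 → 4 → 2, so m(2) = 2.
  α_3 = 4: Horner steps 6 → 2 → 2, so m(4) = 2.
  α_4 = 1: Horner steps 6 → 5 → 6, so m(1) = 6.
  α_5 = 5: Horner steps 6 → 1 → 6, so m(5) = 6.
Codeword c = [1, 2, 2, 6, 6] ∈ F_7^5.


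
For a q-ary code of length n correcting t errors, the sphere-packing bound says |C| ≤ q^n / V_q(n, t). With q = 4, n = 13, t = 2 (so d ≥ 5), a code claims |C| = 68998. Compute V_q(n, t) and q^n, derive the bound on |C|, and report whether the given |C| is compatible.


V_q(n, t) = 742, q^n = 67108864, Hamming bound = 90443, |C| = 68998 ≤ bound (satisfied).

Step 1: Compute V_q(n, t) = Σ_{j=0}^2 C(n, j) (q−1)^j.
  j = 0: C(13,0)·(3)^0 = 1·1 = 1.
  j = 1: C(13,1)·(3)^1 = 13·3 = 39.
  j = 2: C(13,2)·(3)^2 = 78·9 = 702.
  V_q(n, t) = 1 + 39 + 702 = 742.
Step 2: q^n = 4^13 = 67108864.
Step 3: Hamming bound ⌊q^n / V_q(n,t)⌋ = ⌊67108864/742⌋ = 90443.
Step 4: Compare |C| = 68998 to 90443: satisfied.
The claimed |C| lies below the Hamming bound.


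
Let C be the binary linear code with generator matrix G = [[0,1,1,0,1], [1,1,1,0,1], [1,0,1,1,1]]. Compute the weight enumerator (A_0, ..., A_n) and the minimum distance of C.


Weight distribution: A_0 = 1, A_1 = 1, A_2 = 1, A_3 = 3, A_4 = 2. Minimum distance d = 1.

Enumerate all 2^3 = 8 messages m ∈ F_2^3.
For each, compute codeword c = mG in F_2^5, then tally its weight.
  m = 000 → c = 00000, weight = 0.
  m = 100 → c = 01101, weight = 3.
  m = 010 → c = 11101, weight = 4.
  m = 110 → c = 10000, weight = 1.
  m = 001 → c = 10111, weight = 4.
  m = 101 → c = 11010, weight = 3.
  m = 011 → c = 01010, weight = 2.
  m = 111 → c = 00111, weight = 3.
Tally weights:
  weight 0: 1 codewords.
  weight 1: 1 codewords.
  weight 2: 1 codewords.
  weight 3: 3 codewords.
  weight 4: 2 codewords.
Minimum distance d = smallest w > 0 with A_w > 0 = 1.
Sanity: Σ A_w = 8 = 2^3 = 8 ✓.


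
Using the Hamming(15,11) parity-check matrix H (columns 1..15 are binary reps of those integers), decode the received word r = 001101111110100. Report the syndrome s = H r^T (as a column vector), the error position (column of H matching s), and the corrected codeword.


s = (1, 0, 1, 1)^T, error position = 11, corrected codeword c = 001101111100100

Compute s = H r^T mod 2 one row at a time:
  s_1 = 1 + 1 + 1 + 1 + 0 + 1 + 0 + 0 = 5 ≡ 1 (mod 2).
  s_2 = 1 + 0 + 1 + 1 + 0 + 1 + 0 + 0 = 4 ≡ 0 (mod 2).
  s_3 = 0 + 1 + 1 + 1 + 1 + 1 + 0 + 0 = 5 ≡ 1 (mod 2).
  s_4 = 0 + 1 + 0 + 1 + 1 + 1 + 1 + 0 = 5 ≡ 1 (mod 2).
s = (1, 0, 1, 1)^T — this equals column 11 of H (binary 1011), so error is at position 11.
Correct: flip bit 11 of r = 001101111110100 to get c = 001101111100100.


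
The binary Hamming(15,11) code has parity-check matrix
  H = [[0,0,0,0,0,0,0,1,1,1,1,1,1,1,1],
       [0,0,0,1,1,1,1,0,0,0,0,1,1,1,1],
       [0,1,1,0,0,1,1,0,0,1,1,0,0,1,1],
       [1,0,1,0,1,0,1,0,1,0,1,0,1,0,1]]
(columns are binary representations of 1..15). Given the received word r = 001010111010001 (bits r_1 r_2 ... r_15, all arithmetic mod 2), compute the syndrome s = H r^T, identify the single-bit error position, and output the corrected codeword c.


s = (0, 1, 0, 0)^T, error position = 4, corrected codeword c = 001110111010001

Compute s = H r^T mod 2 one row at a time:
  s_1 = 1 + 1 + 0 + 1 + 0 + 0 + 0 + 1 = 4 ≡ 0 (mod 2).
  s_2 = 0 + 1 + 0 + 1 + 0 + 0 + 0 + 1 = 3 ≡ 1 (mod 2).
  s_3 = 0 + 1 + 0 + 1 + 0 + 1 + 0 + 1 = 4 ≡ 0 (mod 2).
  s_4 = 0 + 1 + 1 + 1 + 1 + 1 + 0 + 1 = 6 ≡ 0 (mod 2).
s = (0, 1, 0, 0)^T — this equals column 4 of H (binary 0100), so error is at position 4.
Correct: flip bit 4 of r = 001010111010001 to get c = 001110111010001.


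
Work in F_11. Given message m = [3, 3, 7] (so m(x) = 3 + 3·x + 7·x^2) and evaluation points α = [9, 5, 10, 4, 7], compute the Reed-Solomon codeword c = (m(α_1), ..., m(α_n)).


c = [3, 6, 7, 6, 4]

Message polynomial: m(x) = 3 + 3·x + 7·x^2 (mod 11).
For each evaluation point α_i, compute m(α_i) mod 11:
  α_1 = 9: Horner steps 7 → 0 → 3, so m(9) = 3.
  α_2 = 5: Horner steps 7 → 5 → 6, so m(5) = 6.
  α_3 = 10: Horner steps 7 → 7 → 7, so m(10) = 7.
  α_4 = 4: Horner steps 7 → 9 → 6, so m(4) = 6.
  α_5 = 7: Horner steps 7 → 8 → 4, so m(7) = 4.
Codeword c = [3, 6, 7, 6, 4] ∈ F_11^5.


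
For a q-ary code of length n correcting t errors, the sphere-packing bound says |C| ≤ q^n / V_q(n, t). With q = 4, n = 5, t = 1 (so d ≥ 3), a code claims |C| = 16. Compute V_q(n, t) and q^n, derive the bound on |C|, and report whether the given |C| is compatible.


V_q(n, t) = 16, q^n = 1024, Hamming bound = 64, |C| = 16 ≤ bound (satisfied).

Step 1: Compute V_q(n, t) = Σ_{j=0}^1 C(n, j) (q−1)^j.
  j = 0: C(5,0)·(3)^0 = 1·1 = 1.
  j = 1: C(5,1)·(3)^1 = 5·3 = 15.
  V_q(n, t) = 1 + 15 = 16.
Step 2: q^n = 4^5 = 1024.
Step 3: Hamming bound ⌊q^n / V_q(n,t)⌋ = ⌊1024/16⌋ = 64.
Step 4: Compare |C| = 16 to 64: satisfied.
The claimed |C| lies below the Hamming bound.


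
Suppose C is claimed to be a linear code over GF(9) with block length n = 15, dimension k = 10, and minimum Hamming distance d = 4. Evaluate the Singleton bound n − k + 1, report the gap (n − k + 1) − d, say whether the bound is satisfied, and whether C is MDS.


Singleton RHS = n − k + 1 = 6, slack = 2, bound satisfied, not MDS.

Singleton bound: d ≤ n − k + 1.
Here n = 15, k = 10, so n − k + 1 = 6.
Given d = 4, check d ≤ 6: YES.
Slack = (n − k + 1) − d = 2.
The code is NOT MDS (slack = 2 > 0).
Description: the claimed parameters are [15, 10, 4]_9; such a code would be non-MDS.


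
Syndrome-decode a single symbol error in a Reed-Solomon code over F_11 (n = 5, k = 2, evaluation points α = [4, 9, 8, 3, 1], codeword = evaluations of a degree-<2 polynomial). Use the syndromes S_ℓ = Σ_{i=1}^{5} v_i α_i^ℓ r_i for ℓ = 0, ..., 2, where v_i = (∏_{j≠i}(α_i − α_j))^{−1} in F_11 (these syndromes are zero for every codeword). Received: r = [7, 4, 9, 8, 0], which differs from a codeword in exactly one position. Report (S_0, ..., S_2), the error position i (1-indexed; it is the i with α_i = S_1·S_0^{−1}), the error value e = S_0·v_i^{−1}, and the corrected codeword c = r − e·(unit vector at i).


S = (3, 9, 5), error at position 4, error magnitude e = 7, c = [7, 4, 9, 1, 0].

Step 1: column multipliers v_i = (∏_{j≠i}(α_i − α_j))^{−1} mod 11.
  i = 1 (α = 4): (4−9)(4−8)(4−3)(4−1) = (−5)·(−4)·1·3 = 60 ≡ 5, so v_1 = 5^{−1} = 9 (mod 11).
  i = 2 (α = 9): (9−4)(9−8)(9−3)(9−1) = 5·1·6·8 = 240 ≡ 9, so v_2 = 9^{−1} = 5 (mod 11).
  i = 3 (α = 8): (8−4)(8−9)(8−3)(8−1) = 4·(−1)·5·7 = −140 ≡ 3, so v_3 = 3^{−1} = 4 (mod 11).
  i = 4 (α = 3): (3−4)(3−9)(3−8)(3−1) = (−1)·(−6)·(−5)·2 = −60 ≡ 6, so v_4 = 6^{−1} = 2 (mod 11).
  i = 5 (α = 1): (1−4)(1−9)(1−8)(1−3) = (−3)·(−8)·(−7)·(−2) = 336 ≡ 6, so v_5 = 6^{−1} = 2 (mod 11).
  v = [9, 5, 4, 2, 2].
Step 2: syndromes of r = [7, 4, 9, 8, 0] (all sums mod 11).
  S_0 = Σ v_i r_i = 9·7 + 5·4 + 4·9 + 2·8 + 2·0 = 135 ≡ 3.
  S_1 = Σ v_i α_i r_i = 9·4·7 + 5·9·4 + 4·8·9 + 2·3·8 + 2·1·0 = 768 ≡ 9.
  α_i^2 mod 11 = [5, 4, 9, 9, 1].
  S_2 = Σ v_i α_i^2 r_i = 9·5·7 + 5·4·4 + 4·9·9 + 2·9·8 + 2·1·0 = 863 ≡ 5.
  S = (3, 9, 5) ≠ 0, so r is not a codeword (an error is present).
Step 3: locate the error. For a single error e at position i, S_ℓ = v_i·e·α_i^ℓ, so α_err = S_1/S_0.
  S_0^{−1} = 3^{−1} = 4 (mod 11), so α_err = 9·4 = 36 ≡ 3 = α_4. Error position i = 4.
  Consistency check: S_2/S_1 = 5·5 = 25 ≡ 3 = α_err ✓ (single-error assumption holds).
Step 4: error magnitude e = S_0/v_4 = S_0·∏_{j≠4}(α_4 − α_j) = 3·6 = 18 ≡ 7 (mod 11).
Step 5: correct position 4: c_4 = r_4 − e = 8 − 7 ≡ 1 (mod 11). Hence c = [7, 4, 9, 1, 0].
  Check: interpolating c through the α_i gives m(x) = 5 + 6·x (degree < 2) with m(α_i) = c_i for every i, so c is indeed a codeword.


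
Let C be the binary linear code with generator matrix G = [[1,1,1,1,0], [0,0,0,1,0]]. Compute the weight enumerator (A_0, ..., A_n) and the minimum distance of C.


Weight distribution: A_0 = 1, A_1 = 1, A_3 = 1, A_4 = 1. Minimum distance d = 1.

Enumerate all 2^2 = 4 messages m ∈ F_2^2.
For each, compute codeword c = mG in F_2^5, then tally its weight.
  m = 00 → c = 00000, weight = 0.
  m = 10 → c = 11110, weight = 4.
  m = 01 → c = 00010, weight = 1.
  m = 11 → c = 11100, weight = 3.
Tally weights:
  weight 0: 1 codewords.
  weight 1: 1 codewords.
  weight 3: 1 codewords.
  weight 4: 1 codewords.
Minimum distance d = smallest w > 0 with A_w > 0 = 1.
Sanity: Σ A_w = 4 = 2^2 = 4 ✓.


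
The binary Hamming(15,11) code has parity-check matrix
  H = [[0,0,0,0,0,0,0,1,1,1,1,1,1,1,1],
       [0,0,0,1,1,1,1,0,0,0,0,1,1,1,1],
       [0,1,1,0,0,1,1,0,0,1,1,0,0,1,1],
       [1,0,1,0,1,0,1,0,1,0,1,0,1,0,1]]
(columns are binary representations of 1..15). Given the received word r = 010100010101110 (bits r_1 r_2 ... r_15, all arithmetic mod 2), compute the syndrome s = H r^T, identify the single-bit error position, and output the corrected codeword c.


s = (1, 0, 1, 1)^T, error position = 11, corrected codeword c = 010100010111110

Compute s = H r^T mod 2 one row at a time:
  s_1 = 1 + 0 + 1 + 0 + 1 + 1 + 1 + 0 = 5 ≡ 1 (mod 2).
  s_2 = 1 + 0 + 0 + 0 + 1 + 1 + 1 + 0 = 4 ≡ 0 (mod 2).
  s_3 = 1 + 0 + 0 + 0 + 1 + 0 + 1 + 0 = 3 ≡ 1 (mod 2).
  s_4 = 0 + 0 + 0 + 0 + 0 + 0 + 1 + 0 = 1 ≡ 1 (mod 2).
s = (1, 0, 1, 1)^T — this equals column 11 of H (binary 1011), so error is at position 11.
Correct: flip bit 11 of r = 010100010101110 to get c = 010100010111110.


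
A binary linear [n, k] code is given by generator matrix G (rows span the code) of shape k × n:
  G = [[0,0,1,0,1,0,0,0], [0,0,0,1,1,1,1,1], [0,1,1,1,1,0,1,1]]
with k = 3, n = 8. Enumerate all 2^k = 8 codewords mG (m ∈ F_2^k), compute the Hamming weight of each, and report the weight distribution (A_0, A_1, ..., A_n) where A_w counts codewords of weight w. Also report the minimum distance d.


Weight distribution: A_0 = 1, A_2 = 1, A_3 = 2, A_4 = 1, A_5 = 2, A_6 = 1. Minimum distance d = 2.

Enumerate all 2^3 = 8 messages m ∈ F_2^3.
For each, compute codeword c = mG in F_2^8, then tally its weight.
  m = 000 → c = 00000000, weight = 0.
  m = 100 → c = 00101000, weight = 2.
  m = 010 → c = 00011111, weight = 5.
  m = 110 → c = 00110111, weight = 5.
  m = 001 → c = 01111011, weight = 6.
  m = 101 → c = 01010011, weight = 4.
  m = 011 → c = 01100100, weight = 3.
  m = 111 → c = 01001100, weight = 3.
Tally weights:
  weight 0: 1 codewords.
  weight 2: 1 codewords.
  weight 3: 2 codewords.
  weight 4: 1 codewords.
  weight 5: 2 codewords.
  weight 6: 1 codewords.
Minimum distance d = smallest w > 0 with A_w > 0 = 2.
Sanity: Σ A_w = 8 = 2^3 = 8 ✓.


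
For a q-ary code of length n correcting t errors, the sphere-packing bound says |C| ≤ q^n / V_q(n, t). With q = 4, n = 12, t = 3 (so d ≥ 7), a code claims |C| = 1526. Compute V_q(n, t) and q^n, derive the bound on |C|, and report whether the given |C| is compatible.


V_q(n, t) = 6571, q^n = 16777216, Hamming bound = 2553, |C| = 1526 ≤ bound (satisfied).

Step 1: Compute V_q(n, t) = Σ_{j=0}^3 C(n, j) (q−1)^j.
  j = 0: C(12,0)·(3)^0 = 1·1 = 1.
  j = 1: C(12,1)·(3)^1 = 12·3 = 36.
  j = 2: C(12,2)·(3)^2 = 66·9 = 594.
  j = 3: C(12,3)·(3)^3 = 220·27 = 5940.
  V_q(n, t) = 1 + 36 + 594 + 5940 = 6571.
Step 2: q^n = 4^12 = 16777216.
Step 3: Hamming bound ⌊q^n / V_q(n,t)⌋ = ⌊16777216/6571⌋ = 2553.
Step 4: Compare |C| = 1526 to 2553: satisfied.
The claimed |C| lies below the Hamming bound.


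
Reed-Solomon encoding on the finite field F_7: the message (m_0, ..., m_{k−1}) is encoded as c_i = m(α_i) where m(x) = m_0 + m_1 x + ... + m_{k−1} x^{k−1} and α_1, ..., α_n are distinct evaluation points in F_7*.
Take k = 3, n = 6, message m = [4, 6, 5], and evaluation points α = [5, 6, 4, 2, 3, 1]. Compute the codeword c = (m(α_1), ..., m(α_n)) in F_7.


c = [5, 3, 3, 1, 4, 1]

Message polynomial: m(x) = 4 + 6·x + 5·x^2 (mod 7).
For each evaluation point α_i, compute m(α_i) mod 7:
  α_1 = 5: Horner steps 5 → 3 → 5, so m(5) = 5.
  α_2 = 6: Horner steps 5 → 1 → 3, so m(6) = 3.
  α_3 = 4: Horner steps 5 → 5 → 3, so m(4) = 3.
  α_4 = 2: Horner steps 5 → 2 → 1, so m(2) = 1.
  α_5 = 3: Horner steps 5 → 0 → 4, so m(3) = 4.
  α_6 = 1: Horner steps 5 → 4 → 1, so m(1) = 1.
Codeword c = [5, 3, 3, 1, 4, 1] ∈ F_7^6.


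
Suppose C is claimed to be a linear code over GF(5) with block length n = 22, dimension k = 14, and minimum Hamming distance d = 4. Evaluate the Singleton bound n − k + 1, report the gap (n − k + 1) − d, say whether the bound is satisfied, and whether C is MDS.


Singleton RHS = n − k + 1 = 9, slack = 5, bound satisfied, not MDS.

Singleton bound: d ≤ n − k + 1.
Here n = 22, k = 14, so n − k + 1 = 9.
Given d = 4, check d ≤ 9: YES.
Slack = (n − k + 1) − d = 5.
The code is NOT MDS (slack = 5 > 0).
Description: the claimed parameters are [22, 14, 4]_5; such a code would be non-MDS.


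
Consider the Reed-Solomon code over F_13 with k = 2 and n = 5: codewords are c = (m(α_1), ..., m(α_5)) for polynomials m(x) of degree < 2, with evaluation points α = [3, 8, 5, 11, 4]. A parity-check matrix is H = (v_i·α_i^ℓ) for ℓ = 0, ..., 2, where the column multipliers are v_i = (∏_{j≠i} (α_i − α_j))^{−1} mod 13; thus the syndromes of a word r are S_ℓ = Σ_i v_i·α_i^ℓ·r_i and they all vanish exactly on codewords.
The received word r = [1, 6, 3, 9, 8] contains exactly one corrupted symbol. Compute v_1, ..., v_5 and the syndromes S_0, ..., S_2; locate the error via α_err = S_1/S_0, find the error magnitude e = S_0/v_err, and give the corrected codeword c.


S = (10, 1, 4), error at position 5, error magnitude e = 6, c = [1, 6, 3, 9, 2].

Step 1: column multipliers v_i = (∏_{j≠i}(α_i − α_j))^{−1} mod 13.
  i = 1 (α = 3): (3−8)(3−5)(3−11)(3−4) = (−5)·(−2)·(−8)·(−1) = 80 ≡ 2, so v_1 = 2^{−1} = 7 (mod 13).
  i = 2 (α = 8): (8−3)(8−5)(8−11)(8−4) = 5·3·(−3)·4 = −180 ≡ 2, so v_2 = 2^{−1} = 7 (mod 13).
  i = 3 (α = 5): (5−3)(5−8)(5−11)(5−4) = 2·(−3)·(−6)·1 = 36 ≡ 10, so v_3 = 10^{−1} = 4 (mod 13).
  i = 4 (α = 11): (11−3)(11−8)(11−5)(11−4) = 8·3·6·7 = 1008 ≡ 7, so v_4 = 7^{−1} = 2 (mod 13).
  i = 5 (α = 4): (4−3)(4−8)(4−5)(4−11) = 1·(−4)·(−1)·(−7) = −28 ≡ 11, so v_5 = 11^{−1} = 6 (mod 13).
  v = [7, 7, 4, 2, 6].
Step 2: syndromes of r = [1, 6, 3, 9, 8] (all sums mod 13).
  S_0 = Σ v_i r_i = 7·1 + 7·6 + 4·3 + 2·9 + 6·8 = 127 ≡ 10.
  S_1 = Σ v_i α_i r_i = 7·3·1 + 7·8·6 + 4·5·3 + 2·11·9 + 6·4·8 = 807 ≡ 1.
  α_i^2 mod 13 = [9, 12, 12, 4, 3].
  S_2 = Σ v_i α_i^2 r_i = 7·9·1 + 7·12·6 + 4·12·3 + 2·4·9 + 6·3·8 = 927 ≡ 4.
  S = (10, 1, 4) ≠ 0, so r is not a codeword (an error is present).
Step 3: locate the error. For a single error e at position i, S_ℓ = v_i·e·α_i^ℓ, so α_err = S_1/S_0.
  S_0^{−1} = 10^{−1} = 4 (mod 13), so α_err = 1·4 = 4 ≡ 4 = α_5. Error position i = 5.
  Consistency check: S_2/S_1 = 4·1 = 4 ≡ 4 = α_err ✓ (single-error assumption holds).
Step 4: error magnitude e = S_0/v_5 = S_0·∏_{j≠5}(α_5 − α_j) = 10·11 = 110 ≡ 6 (mod 13).
Step 5: correct position 5: c_5 = r_5 − e = 8 − 6 ≡ 2 (mod 13). Hence c = [1, 6, 3, 9, 2].
  Check: interpolating c through the α_i gives m(x) = 11 + 1·x (degree < 2) with m(α_i) = c_i for every i, so c is indeed a codeword.


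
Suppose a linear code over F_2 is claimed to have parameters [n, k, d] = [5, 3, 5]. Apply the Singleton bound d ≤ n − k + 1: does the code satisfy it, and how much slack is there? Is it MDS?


Singleton RHS = n − k + 1 = 3, slack = -2, bound violated (no such code; not MDS).

Singleton bound: d ≤ n − k + 1.
Here n = 5, k = 3, so n − k + 1 = 3.
Given d = 5, check d ≤ 3: NO.
Slack = (n − k + 1) − d = -2.
The slack is negative: d = 5 exceeds n − k + 1 = 3 by 2, so the Singleton bound is violated and no linear [5, 3, 5]_2 code can exist. In particular it is not MDS (MDS requires d = n − k + 1 exactly).
Description: the claimed parameters are [5, 3, 5]_2; such a code would be impossible (violates the Singleton bound).


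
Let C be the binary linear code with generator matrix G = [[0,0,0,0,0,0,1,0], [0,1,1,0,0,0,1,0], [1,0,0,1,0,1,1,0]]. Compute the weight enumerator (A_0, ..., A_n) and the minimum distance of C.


Weight distribution: A_0 = 1, A_1 = 1, A_2 = 1, A_3 = 2, A_4 = 1, A_5 = 1, A_6 = 1. Minimum distance d = 1.

Enumerate all 2^3 = 8 messages m ∈ F_2^3.
For each, compute codeword c = mG in F_2^8, then tally its weight.
  m = 000 → c = 00000000, weight = 0.
  m = 100 → c = 00000010, weight = 1.
  m = 010 → c = 01100010, weight = 3.
  m = 110 → c = 01100000, weight = 2.
  m = 001 → c = 10010110, weight = 4.
  m = 101 → c = 10010100, weight = 3.
  m = 011 → c = 11110100, weight = 5.
  m = 111 → c = 11110110, weight = 6.
Tally weights:
  weight 0: 1 codewords.
  weight 1: 1 codewords.
  weight 2: 1 codewords.
  weight 3: 2 codewords.
  weight 4: 1 codewords.
  weight 5: 1 codewords.
  weight 6: 1 codewords.
Minimum distance d = smallest w > 0 with A_w > 0 = 1.
Sanity: Σ A_w = 8 = 2^3 = 8 ✓.


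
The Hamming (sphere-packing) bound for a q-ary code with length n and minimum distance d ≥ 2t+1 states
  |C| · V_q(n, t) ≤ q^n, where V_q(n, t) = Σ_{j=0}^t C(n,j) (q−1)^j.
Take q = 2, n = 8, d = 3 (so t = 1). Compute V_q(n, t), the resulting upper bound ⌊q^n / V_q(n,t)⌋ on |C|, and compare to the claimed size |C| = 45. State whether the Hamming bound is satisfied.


V_q(n, t) = 9, q^n = 256, Hamming bound = 28, |C| = 45 > bound (violated).

Step 1: Compute V_q(n, t) = Σ_{j=0}^1 C(n, j) (q−1)^j.
  j = 0: C(8,0)·(1)^0 = 1·1 = 1.
  j = 1: C(8,1)·(1)^1 = 8·1 = 8.
  V_q(n, t) = 1 + 8 = 9.
Step 2: q^n = 2^8 = 256.
Step 3: Hamming bound ⌊q^n / V_q(n,t)⌋ = ⌊256/9⌋ = 28.
Step 4: Compare |C| = 45 to 28: violated.
The claimed |C| lies above the Hamming bound, so no 2-ary code of length 8 with d ≥ 3 can have 45 codewords.


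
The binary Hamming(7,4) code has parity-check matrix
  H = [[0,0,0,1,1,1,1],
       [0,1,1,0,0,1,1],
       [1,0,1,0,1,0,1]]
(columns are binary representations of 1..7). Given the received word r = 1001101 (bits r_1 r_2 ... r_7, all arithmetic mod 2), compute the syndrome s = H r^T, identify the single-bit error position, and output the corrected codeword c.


s = (1, 1, 1)^T, error position = 7, corrected codeword c = 1001100

Compute s = H r^T mod 2 one row at a time:
  s_1 = 1 + 1 + 0 + 1 = 3 ≡ 1 (mod 2).
  s_2 = 0 + 0 + 0 + 1 = 1 ≡ 1 (mod 2).
  s_3 = 1 + 0 + 1 + 1 = 3 ≡ 1 (mod 2).
s = (1, 1, 1)^T — this equals column 7 of H (binary 111), so error is at position 7.
Correct: flip bit 7 of r = 1001101 to get c = 1001100.


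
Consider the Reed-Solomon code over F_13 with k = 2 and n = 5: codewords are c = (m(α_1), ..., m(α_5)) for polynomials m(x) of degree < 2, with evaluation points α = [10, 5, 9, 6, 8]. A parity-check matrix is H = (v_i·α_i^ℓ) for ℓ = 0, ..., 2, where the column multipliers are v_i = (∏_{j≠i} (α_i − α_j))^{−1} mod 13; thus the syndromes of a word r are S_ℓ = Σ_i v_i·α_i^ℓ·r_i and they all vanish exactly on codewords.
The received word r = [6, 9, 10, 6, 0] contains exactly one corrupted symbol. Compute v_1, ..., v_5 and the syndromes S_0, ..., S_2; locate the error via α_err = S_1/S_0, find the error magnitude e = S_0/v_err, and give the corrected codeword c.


S = (12, 3, 4), error at position 1, error magnitude e = 12, c = [7, 9, 10, 6, 0].

Step 1: column multipliers v_i = (∏_{j≠i}(α_i − α_j))^{−1} mod 13.
  i = 1 (α = 10): (10−5)(10−9)(10−6)(10−8) = 5·1·4·2 = 40 ≡ 1, so v_1 = 1^{−1} = 1 (mod 13).
  i = 2 (α = 5): (5−10)(5−9)(5−6)(5−8) = (−5)·(−4)·(−1)·(−3) = 60 ≡ 8, so v_2 = 8^{−1} = 5 (mod 13).
  i = 3 (α = 9): (9−10)(9−5)(9−6)(9−8) = (−1)·4·3·1 = −12 ≡ 1, so v_3 = 1^{−1} = 1 (mod 13).
  i = 4 (α = 6): (6−10)(6−5)(6−9)(6−8) = (−4)·1·(−3)·(−2) = −24 ≡ 2, so v_4 = 2^{−1} = 7 (mod 13).
  i = 5 (α = 8): (8−10)(8−5)(8−9)(8−6) = (−2)·3·(−1)·2 = 12 ≡ 12, so v_5 = 12^{−1} = 12 (mod 13).
  v = [1, 5, 1, 7, 12].
Step 2: syndromes of r = [6, 9, 10, 6, 0] (all sums mod 13).
  S_0 = Σ v_i r_i = 1·6 + 5·9 + 1·10 + 7·6 + 12·0 = 103 ≡ 12.
  S_1 = Σ v_i α_i r_i = 1·10·6 + 5·5·9 + 1·9·10 + 7·6·6 + 12·8·0 = 627 ≡ 3.
  α_i^2 mod 13 = [9, 12, 3, 10, 12].
  S_2 = Σ v_i α_i^2 r_i = 1·9·6 + 5·12·9 + 1·3·10 + 7·10·6 + 12·12·0 = 1044 ≡ 4.
  S = (12, 3, 4) ≠ 0, so r is not a codeword (an error is present).
Step 3: locate the error. For a single error e at position i, S_ℓ = v_i·e·α_i^ℓ, so α_err = S_1/S_0.
  S_0^{−1} = 12^{−1} = 12 (mod 13), so α_err = 3·12 = 36 ≡ 10 = α_1. Error position i = 1.
  Consistency check: S_2/S_1 = 4·9 = 36 ≡ 10 = α_err ✓ (single-error assumption holds).
Step 4: error magnitude e = S_0/v_1 = S_0·∏_{j≠1}(α_1 − α_j) = 12·1 = 12 ≡ 12 (mod 13).
Step 5: correct position 1: c_1 = r_1 − e = 6 − 12 ≡ 7 (mod 13). Hence c = [7, 9, 10, 6, 0].
  Check: interpolating c through the α_i gives m(x) = 11 + 10·x (degree < 2) with m(α_i) = c_i for every i, so c is indeed a codeword.


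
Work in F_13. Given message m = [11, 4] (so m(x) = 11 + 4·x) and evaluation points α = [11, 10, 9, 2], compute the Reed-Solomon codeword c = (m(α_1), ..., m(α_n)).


c = [3, 12, 8, 6]

Message polynomial: m(x) = 11 + 4·x (mod 13).
For each evaluation point α_i, compute m(α_i) mod 13:
  α_1 = 11: Horner steps 4 → 3, so m(11) = 3.
  α_2 = 10: Horner steps 4 → 12, so m(10) = 12.
  α_3 = 9: Horner steps 4 → 8, so m(9) = 8.
  α_4 = 2: Horner steps 4 → 6, so m(2) = 6.
Codeword c = [3, 12, 8, 6] ∈ F_13^4.


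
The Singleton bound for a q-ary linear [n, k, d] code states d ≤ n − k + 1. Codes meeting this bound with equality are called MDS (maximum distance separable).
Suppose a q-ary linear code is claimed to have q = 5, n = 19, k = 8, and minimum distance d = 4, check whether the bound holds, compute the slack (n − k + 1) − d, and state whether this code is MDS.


Singleton RHS = n − k + 1 = 12, slack = 8, bound satisfied, not MDS.

Singleton bound: d ≤ n − k + 1.
Here n = 19, k = 8, so n − k + 1 = 12.
Given d = 4, check d ≤ 12: YES.
Slack = (n − k + 1) − d = 8.
The code is NOT MDS (slack = 8 > 0).
Description: the claimed parameters are [19, 8, 4]_5; such a code would be non-MDS.


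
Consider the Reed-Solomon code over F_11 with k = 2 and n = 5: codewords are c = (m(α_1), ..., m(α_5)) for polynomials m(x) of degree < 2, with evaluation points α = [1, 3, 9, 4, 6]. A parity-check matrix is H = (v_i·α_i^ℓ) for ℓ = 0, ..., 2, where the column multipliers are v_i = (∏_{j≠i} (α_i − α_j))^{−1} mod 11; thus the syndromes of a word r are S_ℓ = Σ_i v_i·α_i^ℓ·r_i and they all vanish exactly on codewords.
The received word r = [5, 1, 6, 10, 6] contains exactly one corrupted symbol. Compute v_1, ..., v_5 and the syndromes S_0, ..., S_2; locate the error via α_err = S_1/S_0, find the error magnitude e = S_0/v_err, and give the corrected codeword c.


S = (10, 2, 7), error at position 3, error magnitude e = 6, c = [5, 1, 0, 10, 6].

Step 1: column multipliers v_i = (∏_{j≠i}(α_i − α_j))^{−1} mod 11.
  i = 1 (α = 1): (1−3)(1−9)(1−4)(1−6) = (−2)·(−8)·(−3)·(−5) = 240 ≡ 9, so v_1 = 9^{−1} = 5 (mod 11).
  i = 2 (α = 3): (3−1)(3−9)(3−4)(3−6) = 2·(−6)·(−1)·(−3) = −36 ≡ 8, so v_2 = 8^{−1} = 7 (mod 11).
  i = 3 (α = 9): (9−1)(9−3)(9−4)(9−6) = 8·6·5·3 = 720 ≡ 5, so v_3 = 5^{−1} = 9 (mod 11).
  i = 4 (α = 4): (4−1)(4−3)(4−9)(4−6) = 3·1·(−5)·(−2) = 30 ≡ 8, so v_4 = 8^{−1} = 7 (mod 11).
  i = 5 (α = 6): (6−1)(6−3)(6−9)(6−4) = 5·3·(−3)·2 = −90 ≡ 9, so v_5 = 9^{−1} = 5 (mod 11).
  v = [5, 7, 9, 7, 5].
Step 2: syndromes of r = [5, 1, 6, 10, 6] (all sums mod 11).
  S_0 = Σ v_i r_i = 5·5 + 7·1 + 9·6 + 7·10 + 5·6 = 186 ≡ 10.
  S_1 = Σ v_i α_i r_i = 5·1·5 + 7·3·1 + 9·9·6 + 7·4·10 + 5·6·6 = 992 ≡ 2.
  α_i^2 mod 11 = [1, 9, 4, 5, 3].
  S_2 = Σ v_i α_i^2 r_i = 5·1·5 + 7·9·1 + 9·4·6 + 7·5·10 + 5·3·6 = 744 ≡ 7.
  S = (10, 2, 7) ≠ 0, so r is not a codeword (an error is present).
Step 3: locate the error. For a single error e at position i, S_ℓ = v_i·e·α_i^ℓ, so α_err = S_1/S_0.
  S_0^{−1} = 10^{−1} = 10 (mod 11), so α_err = 2·10 = 20 ≡ 9 = α_3. Error position i = 3.
  Consistency check: S_2/S_1 = 7·6 = 42 ≡ 9 = α_err ✓ (single-error assumption holds).
Step 4: error magnitude e = S_0/v_3 = S_0·∏_{j≠3}(α_3 − α_j) = 10·5 = 50 ≡ 6 (mod 11).
Step 5: correct position 3: c_3 = r_3 − e = 6 − 6 ≡ 0 (mod 11). Hence c = [5, 1, 0, 10, 6].
  Check: interpolating c through the α_i gives m(x) = 7 + 9·x (degree < 2) with m(α_i) = c_i for every i, so c is indeed a codeword.


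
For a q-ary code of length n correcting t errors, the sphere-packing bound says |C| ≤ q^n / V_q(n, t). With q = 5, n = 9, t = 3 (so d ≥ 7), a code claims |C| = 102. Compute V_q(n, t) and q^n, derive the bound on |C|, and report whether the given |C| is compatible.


V_q(n, t) = 5989, q^n = 1953125, Hamming bound = 326, |C| = 102 ≤ bound (satisfied).

Step 1: Compute V_q(n, t) = Σ_{j=0}^3 C(n, j) (q−1)^j.
  j = 0: C(9,0)·(4)^0 = 1·1 = 1.
  j = 1: C(9,1)·(4)^1 = 9·4 = 36.
  j = 2: C(9,2)·(4)^2 = 36·16 = 576.
  j = 3: C(9,3)·(4)^3 = 84·64 = 5376.
  V_q(n, t) = 1 + 36 + 576 + 5376 = 5989.
Step 2: q^n = 5^9 = 1953125.
Step 3: Hamming bound ⌊q^n / V_q(n,t)⌋ = ⌊1953125/5989⌋ = 326.
Step 4: Compare |C| = 102 to 326: satisfied.
The claimed |C| lies below the Hamming bound.


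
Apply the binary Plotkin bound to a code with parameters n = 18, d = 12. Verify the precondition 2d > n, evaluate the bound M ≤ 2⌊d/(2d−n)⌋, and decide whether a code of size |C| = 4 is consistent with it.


Plotkin bound M ≤ 4; given |C| = 4 ≤ bound (satisfied).

Check applicability: 2d = 24, n = 18.
2d − n = 6 > 0, so Plotkin applies.
Compute d/(2d−n) = 12/6 ≈ 2.0000.
⌊d/(2d−n)⌋ = 2.
Plotkin bound: M ≤ 2·2 = 4.
Given |C| = 4, check: satisfied.
This |C| is at the Plotkin bound.


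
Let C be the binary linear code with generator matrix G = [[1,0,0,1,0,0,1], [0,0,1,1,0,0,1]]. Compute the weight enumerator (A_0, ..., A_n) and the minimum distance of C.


Weight distribution: A_0 = 1, A_2 = 1, A_3 = 2. Minimum distance d = 2.

Enumerate all 2^2 = 4 messages m ∈ F_2^2.
For each, compute codeword c = mG in F_2^7, then tally its weight.
  m = 00 → c = 0000000, weight = 0.
  m = 10 → c = 1001001, weight = 3.
  m = 01 → c = 0011001, weight = 3.
  m = 11 → c = 1010000, weight = 2.
Tally weights:
  weight 0: 1 codewords.
  weight 2: 1 codewords.
  weight 3: 2 codewords.
Minimum distance d = smallest w > 0 with A_w > 0 = 2.
Sanity: Σ A_w = 4 = 2^2 = 4 ✓.
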